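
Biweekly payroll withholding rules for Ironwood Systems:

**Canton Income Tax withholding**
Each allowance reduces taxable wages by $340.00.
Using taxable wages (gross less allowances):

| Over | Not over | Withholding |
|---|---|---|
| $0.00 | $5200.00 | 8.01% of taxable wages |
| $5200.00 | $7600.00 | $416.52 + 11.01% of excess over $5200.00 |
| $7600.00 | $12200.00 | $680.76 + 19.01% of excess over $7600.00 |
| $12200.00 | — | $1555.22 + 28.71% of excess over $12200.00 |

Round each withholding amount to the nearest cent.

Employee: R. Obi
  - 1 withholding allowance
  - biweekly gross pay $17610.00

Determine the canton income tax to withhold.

$3010.82

Canton Income Tax: taxable = $17610.00 − 1×$340.00 = $17270.00
  $1555.22 + 28.71% × ($17270.00 − $12200.00) = $1555.22 + 28.71% × $5070.00 = $3010.82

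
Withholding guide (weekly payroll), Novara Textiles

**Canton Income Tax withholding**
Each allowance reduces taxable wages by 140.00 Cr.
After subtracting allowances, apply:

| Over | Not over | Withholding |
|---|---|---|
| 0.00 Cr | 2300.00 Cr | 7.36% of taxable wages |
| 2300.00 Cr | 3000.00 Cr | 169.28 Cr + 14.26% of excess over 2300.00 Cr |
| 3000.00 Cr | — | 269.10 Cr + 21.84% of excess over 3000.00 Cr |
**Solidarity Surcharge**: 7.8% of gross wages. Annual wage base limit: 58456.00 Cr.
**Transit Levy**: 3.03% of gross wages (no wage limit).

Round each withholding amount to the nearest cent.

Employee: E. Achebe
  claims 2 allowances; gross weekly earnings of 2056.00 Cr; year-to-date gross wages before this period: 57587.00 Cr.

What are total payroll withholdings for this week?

260.79 Cr

Canton Income Tax: taxable = 2056.00 Cr − 2×140.00 Cr = 1776.00 Cr
  7.36% × 1776.00 Cr = 130.71 Cr
Solidarity Surcharge: cap 58456.00 Cr − YTD 57587.00 Cr = 869.00 Cr subject; 7.8% × 869.00 Cr = 67.78 Cr
Transit Levy: 3.03% × 2056.00 Cr = 62.30 Cr
Total: 130.71 Cr + 67.78 Cr + 62.30 Cr = 260.79 Cr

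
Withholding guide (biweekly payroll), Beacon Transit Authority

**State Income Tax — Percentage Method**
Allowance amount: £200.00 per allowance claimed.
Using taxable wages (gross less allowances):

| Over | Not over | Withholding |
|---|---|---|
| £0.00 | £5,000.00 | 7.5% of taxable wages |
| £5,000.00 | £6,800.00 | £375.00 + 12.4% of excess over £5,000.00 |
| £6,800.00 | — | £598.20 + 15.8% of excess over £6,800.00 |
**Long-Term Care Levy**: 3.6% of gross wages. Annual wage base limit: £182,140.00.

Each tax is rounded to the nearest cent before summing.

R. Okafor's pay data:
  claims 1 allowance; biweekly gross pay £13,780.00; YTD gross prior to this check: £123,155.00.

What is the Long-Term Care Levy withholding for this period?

Long-Term Care Levy: 3.6% × £13,780.00 = £496.08

£496.08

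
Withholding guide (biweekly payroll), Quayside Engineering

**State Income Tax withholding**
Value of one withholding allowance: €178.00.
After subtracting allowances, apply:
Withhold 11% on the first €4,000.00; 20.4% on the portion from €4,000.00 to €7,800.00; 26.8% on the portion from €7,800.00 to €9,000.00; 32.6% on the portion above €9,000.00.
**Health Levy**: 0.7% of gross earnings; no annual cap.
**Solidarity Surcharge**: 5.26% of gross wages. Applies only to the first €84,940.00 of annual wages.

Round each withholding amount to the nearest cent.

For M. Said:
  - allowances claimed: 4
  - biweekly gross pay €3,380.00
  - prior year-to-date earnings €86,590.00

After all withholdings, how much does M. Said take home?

€3,062.86

State Income Tax: taxable = €3,380.00 − 4×€178.00 = €2,668.00
  11% × €2,668.00 = €293.48
Health Levy: 0.7% × €3,380.00 = €23.66
Solidarity Surcharge: YTD €86,590.00 ≥ cap €84,940.00 → €0.00
Total withheld: €293.48 + €23.66 + €0.00 = €317.14
Net pay: €3,380.00 − €317.14 = €3,062.86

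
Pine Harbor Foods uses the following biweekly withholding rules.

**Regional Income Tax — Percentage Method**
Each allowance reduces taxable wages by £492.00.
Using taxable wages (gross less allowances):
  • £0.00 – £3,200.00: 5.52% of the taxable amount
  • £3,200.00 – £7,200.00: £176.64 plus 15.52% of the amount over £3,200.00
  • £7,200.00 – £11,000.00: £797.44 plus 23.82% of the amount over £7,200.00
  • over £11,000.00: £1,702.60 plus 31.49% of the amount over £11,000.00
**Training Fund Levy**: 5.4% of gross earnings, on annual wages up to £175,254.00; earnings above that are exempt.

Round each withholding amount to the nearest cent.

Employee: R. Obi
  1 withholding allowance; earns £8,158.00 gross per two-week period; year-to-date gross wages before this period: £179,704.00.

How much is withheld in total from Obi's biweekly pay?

Regional Income Tax: taxable = £8,158.00 − 1×£492.00 = £7,666.00
  £797.44 + 23.82% × (£7,666.00 − £7,200.00) = £797.44 + 23.82% × £466.00 = £908.44
Training Fund Levy: YTD £179,704.00 ≥ cap £175,254.00 → £0.00
Total: £908.44 + £0.00 = £908.44

£908.44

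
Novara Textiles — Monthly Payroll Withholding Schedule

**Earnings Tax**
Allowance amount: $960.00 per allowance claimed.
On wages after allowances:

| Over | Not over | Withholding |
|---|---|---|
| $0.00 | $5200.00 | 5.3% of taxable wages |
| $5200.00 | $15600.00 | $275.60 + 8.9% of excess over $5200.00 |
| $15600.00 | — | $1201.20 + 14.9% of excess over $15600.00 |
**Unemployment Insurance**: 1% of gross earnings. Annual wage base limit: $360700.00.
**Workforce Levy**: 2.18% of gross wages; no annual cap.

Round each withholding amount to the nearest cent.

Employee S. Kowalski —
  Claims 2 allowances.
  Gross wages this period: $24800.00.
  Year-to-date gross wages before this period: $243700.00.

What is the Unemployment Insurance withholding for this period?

Unemployment Insurance: 1% × $24800.00 = $248.00

$248.00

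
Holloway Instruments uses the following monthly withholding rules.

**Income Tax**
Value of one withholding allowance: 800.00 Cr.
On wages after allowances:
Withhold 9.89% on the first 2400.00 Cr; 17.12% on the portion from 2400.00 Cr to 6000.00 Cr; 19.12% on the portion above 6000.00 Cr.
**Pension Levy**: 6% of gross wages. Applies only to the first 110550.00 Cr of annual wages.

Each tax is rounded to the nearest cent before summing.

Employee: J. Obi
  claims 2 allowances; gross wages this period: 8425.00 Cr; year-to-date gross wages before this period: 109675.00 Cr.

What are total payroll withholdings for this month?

1063.92 Cr

Income Tax: taxable = 8425.00 Cr − 2×800.00 Cr = 6825.00 Cr
  853.68 Cr + 19.12% × (6825.00 Cr − 6000.00 Cr) = 853.68 Cr + 19.12% × 825.00 Cr = 1011.42 Cr
Pension Levy: cap 110550.00 Cr − YTD 109675.00 Cr = 875.00 Cr subject; 6% × 875.00 Cr = 52.50 Cr
Total: 1011.42 Cr + 52.50 Cr = 1063.92 Cr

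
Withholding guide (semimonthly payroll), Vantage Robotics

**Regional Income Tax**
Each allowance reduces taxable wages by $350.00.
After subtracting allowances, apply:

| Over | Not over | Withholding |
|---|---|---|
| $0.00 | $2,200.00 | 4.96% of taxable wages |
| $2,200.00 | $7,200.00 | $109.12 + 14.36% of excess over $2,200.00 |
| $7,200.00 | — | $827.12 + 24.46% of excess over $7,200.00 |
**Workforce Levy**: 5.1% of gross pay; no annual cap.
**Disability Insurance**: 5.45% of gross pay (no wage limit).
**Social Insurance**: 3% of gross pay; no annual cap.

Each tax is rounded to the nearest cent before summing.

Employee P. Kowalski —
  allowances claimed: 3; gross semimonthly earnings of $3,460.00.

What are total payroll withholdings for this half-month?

$608.11

Regional Income Tax: taxable = $3,460.00 − 3×$350.00 = $2,410.00
  $109.12 + 14.36% × ($2,410.00 − $2,200.00) = $109.12 + 14.36% × $210.00 = $139.28
Workforce Levy: 5.1% × $3,460.00 = $176.46
Disability Insurance: 5.45% × $3,460.00 = $188.57
Social Insurance: 3% × $3,460.00 = $103.80
Total: $139.28 + $176.46 + $188.57 + $103.80 = $608.11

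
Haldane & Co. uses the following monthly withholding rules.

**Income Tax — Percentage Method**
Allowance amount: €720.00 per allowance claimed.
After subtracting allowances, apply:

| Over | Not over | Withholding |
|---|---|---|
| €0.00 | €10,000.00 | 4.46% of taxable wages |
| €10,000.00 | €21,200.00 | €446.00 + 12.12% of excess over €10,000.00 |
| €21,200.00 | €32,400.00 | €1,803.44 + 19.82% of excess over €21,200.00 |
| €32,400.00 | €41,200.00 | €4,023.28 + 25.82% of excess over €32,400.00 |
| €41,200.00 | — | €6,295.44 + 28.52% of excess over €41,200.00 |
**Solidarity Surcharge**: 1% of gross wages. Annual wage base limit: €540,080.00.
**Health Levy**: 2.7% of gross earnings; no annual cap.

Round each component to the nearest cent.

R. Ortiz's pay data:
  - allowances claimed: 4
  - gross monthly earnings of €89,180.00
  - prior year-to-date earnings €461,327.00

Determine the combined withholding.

€22,353.35

Income Tax: taxable = €89,180.00 − 4×€720.00 = €86,300.00
  €6,295.44 + 28.52% × (€86,300.00 − €41,200.00) = €6,295.44 + 28.52% × €45,100.00 = €19,157.96
Solidarity Surcharge: cap €540,080.00 − YTD €461,327.00 = €78,753.00 subject; 1% × €78,753.00 = €787.53
Health Levy: 2.7% × €89,180.00 = €2,407.86
Total: €19,157.96 + €787.53 + €2,407.86 = €22,353.35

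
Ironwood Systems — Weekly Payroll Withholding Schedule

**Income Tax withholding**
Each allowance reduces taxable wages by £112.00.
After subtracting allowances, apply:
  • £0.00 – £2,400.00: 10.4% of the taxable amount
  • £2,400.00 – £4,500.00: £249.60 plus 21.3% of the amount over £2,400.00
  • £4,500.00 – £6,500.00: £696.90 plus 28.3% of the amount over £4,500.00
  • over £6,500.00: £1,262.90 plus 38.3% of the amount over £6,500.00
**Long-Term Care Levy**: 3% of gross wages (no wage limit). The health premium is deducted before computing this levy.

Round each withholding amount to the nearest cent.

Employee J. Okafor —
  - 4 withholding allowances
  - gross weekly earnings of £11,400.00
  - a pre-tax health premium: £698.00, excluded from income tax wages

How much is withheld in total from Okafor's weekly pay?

Income Tax: taxable = £11,400.00 − £698.00 − 4×£112.00 = £10,254.00
  £1,262.90 + 38.3% × (£10,254.00 − £6,500.00) = £1,262.90 + 38.3% × £3,754.00 = £2,700.68
Long-Term Care Levy: 3% × £10,702.00 = £321.06
Total: £2,700.68 + £321.06 = £3,021.74

£3,021.74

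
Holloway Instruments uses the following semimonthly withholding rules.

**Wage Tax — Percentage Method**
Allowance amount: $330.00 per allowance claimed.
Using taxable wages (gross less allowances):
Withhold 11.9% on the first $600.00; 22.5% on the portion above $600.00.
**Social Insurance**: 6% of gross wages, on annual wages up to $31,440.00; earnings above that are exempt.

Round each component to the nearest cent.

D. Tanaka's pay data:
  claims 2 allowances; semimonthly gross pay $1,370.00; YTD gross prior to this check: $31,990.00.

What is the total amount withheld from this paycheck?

$96.15

Wage Tax: taxable = $1,370.00 − 2×$330.00 = $710.00
  $71.40 + 22.5% × ($710.00 − $600.00) = $71.40 + 22.5% × $110.00 = $96.15
Social Insurance: YTD $31,990.00 ≥ cap $31,440.00 → $0.00
Total: $96.15 + $0.00 = $96.15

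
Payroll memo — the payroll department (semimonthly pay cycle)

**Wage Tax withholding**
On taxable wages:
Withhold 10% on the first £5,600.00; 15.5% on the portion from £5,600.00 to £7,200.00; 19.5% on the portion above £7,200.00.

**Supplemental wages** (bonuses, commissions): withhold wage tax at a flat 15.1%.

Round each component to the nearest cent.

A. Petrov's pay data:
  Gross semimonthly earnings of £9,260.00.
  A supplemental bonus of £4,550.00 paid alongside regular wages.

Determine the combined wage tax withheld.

£1,896.75

Wage Tax: taxable = £9,260.00
  £808.00 + 19.5% × (£9,260.00 − £7,200.00) = £808.00 + 19.5% × £2,060.00 = £1,209.70
Supplemental (15.1% flat on bonus): 15.1% × £4,550.00 = £687.05
Total wage tax: £1,209.70 + £687.05 = £1,896.75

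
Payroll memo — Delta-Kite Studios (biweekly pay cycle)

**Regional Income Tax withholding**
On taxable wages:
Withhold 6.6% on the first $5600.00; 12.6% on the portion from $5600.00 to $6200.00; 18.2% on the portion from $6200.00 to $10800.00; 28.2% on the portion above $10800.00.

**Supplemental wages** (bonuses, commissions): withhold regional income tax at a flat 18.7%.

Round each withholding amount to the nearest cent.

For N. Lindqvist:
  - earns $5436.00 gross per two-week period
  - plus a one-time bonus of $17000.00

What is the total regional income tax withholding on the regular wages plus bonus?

$3537.78

Regional Income Tax: taxable = $5436.00
  6.6% × $5436.00 = $358.78
Supplemental (18.7% flat on bonus): 18.7% × $17000.00 = $3179.00
Total regional income tax: $358.78 + $3179.00 = $3537.78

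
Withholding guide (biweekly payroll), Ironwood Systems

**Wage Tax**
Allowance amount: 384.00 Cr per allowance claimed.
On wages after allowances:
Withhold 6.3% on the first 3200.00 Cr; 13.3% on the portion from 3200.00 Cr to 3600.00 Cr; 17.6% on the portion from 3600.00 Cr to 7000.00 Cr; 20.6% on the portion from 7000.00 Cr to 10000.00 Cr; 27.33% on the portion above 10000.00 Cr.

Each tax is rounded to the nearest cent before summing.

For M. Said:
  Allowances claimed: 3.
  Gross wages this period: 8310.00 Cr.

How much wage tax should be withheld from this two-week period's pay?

885.75 Cr

Wage Tax: taxable = 8310.00 Cr − 3×384.00 Cr = 7158.00 Cr
  853.20 Cr + 20.6% × (7158.00 Cr − 7000.00 Cr) = 853.20 Cr + 20.6% × 158.00 Cr = 885.75 Cr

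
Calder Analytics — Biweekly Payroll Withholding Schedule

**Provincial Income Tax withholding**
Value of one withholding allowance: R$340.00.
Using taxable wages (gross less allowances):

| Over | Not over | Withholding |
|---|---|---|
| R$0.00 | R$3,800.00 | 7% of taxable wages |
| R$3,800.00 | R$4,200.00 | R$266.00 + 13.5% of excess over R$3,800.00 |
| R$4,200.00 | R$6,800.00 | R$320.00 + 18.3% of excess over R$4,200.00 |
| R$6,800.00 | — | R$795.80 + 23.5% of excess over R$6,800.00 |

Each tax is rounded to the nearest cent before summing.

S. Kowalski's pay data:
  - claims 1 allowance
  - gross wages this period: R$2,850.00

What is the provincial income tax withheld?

R$175.70

Provincial Income Tax: taxable = R$2,850.00 − 1×R$340.00 = R$2,510.00
  7% × R$2,510.00 = R$175.70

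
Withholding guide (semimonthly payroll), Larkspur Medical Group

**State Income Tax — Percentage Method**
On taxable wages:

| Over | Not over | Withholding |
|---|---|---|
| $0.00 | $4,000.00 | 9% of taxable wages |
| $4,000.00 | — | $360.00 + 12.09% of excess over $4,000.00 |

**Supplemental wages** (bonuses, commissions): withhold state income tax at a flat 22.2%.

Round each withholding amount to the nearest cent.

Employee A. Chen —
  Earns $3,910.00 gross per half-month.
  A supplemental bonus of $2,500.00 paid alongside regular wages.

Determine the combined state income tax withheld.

$906.90

State Income Tax: taxable = $3,910.00
  9% × $3,910.00 = $351.90
Supplemental (22.2% flat on bonus): 22.2% × $2,500.00 = $555.00
Total state income tax: $351.90 + $555.00 = $906.90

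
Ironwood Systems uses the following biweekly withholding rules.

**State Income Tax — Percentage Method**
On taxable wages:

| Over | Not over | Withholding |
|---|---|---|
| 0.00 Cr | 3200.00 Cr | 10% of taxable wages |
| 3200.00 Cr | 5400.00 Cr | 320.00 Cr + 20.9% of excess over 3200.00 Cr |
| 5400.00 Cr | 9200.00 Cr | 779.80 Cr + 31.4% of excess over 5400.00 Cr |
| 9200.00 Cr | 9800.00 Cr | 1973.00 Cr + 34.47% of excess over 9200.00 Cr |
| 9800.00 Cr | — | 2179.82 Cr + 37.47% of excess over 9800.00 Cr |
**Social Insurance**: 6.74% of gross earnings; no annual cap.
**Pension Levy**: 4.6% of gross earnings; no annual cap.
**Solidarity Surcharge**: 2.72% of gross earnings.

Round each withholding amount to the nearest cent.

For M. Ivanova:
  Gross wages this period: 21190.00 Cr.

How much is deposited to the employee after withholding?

State Income Tax: taxable = 21190.00 Cr
  2179.82 Cr + 37.47% × (21190.00 Cr − 9800.00 Cr) = 2179.82 Cr + 37.47% × 11390.00 Cr = 6447.65 Cr
Social Insurance: 6.74% × 21190.00 Cr = 1428.21 Cr
Pension Levy: 4.6% × 21190.00 Cr = 974.74 Cr
Solidarity Surcharge: 2.72% × 21190.00 Cr = 576.37 Cr
Total withheld: 6447.65 Cr + 1428.21 Cr + 974.74 Cr + 576.37 Cr = 9426.97 Cr
Net pay: 21190.00 Cr − 9426.97 Cr = 11763.03 Cr

11763.03 Cr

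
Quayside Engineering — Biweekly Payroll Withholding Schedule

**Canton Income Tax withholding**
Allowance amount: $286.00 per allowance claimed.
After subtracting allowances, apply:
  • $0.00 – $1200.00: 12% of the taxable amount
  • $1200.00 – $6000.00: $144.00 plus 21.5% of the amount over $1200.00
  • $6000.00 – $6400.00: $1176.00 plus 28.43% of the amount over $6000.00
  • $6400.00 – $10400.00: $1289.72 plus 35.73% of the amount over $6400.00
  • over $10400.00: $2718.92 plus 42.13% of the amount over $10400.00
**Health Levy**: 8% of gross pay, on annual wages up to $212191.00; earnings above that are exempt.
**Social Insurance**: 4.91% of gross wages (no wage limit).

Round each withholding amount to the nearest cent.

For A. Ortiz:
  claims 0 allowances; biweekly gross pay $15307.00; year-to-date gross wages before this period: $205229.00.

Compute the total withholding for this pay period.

$6094.77

Canton Income Tax: taxable = $15307.00
  $2718.92 + 42.13% × ($15307.00 − $10400.00) = $2718.92 + 42.13% × $4907.00 = $4786.24
Health Levy: cap $212191.00 − YTD $205229.00 = $6962.00 subject; 8% × $6962.00 = $556.96
Social Insurance: 4.91% × $15307.00 = $751.57
Total: $4786.24 + $556.96 + $751.57 = $6094.77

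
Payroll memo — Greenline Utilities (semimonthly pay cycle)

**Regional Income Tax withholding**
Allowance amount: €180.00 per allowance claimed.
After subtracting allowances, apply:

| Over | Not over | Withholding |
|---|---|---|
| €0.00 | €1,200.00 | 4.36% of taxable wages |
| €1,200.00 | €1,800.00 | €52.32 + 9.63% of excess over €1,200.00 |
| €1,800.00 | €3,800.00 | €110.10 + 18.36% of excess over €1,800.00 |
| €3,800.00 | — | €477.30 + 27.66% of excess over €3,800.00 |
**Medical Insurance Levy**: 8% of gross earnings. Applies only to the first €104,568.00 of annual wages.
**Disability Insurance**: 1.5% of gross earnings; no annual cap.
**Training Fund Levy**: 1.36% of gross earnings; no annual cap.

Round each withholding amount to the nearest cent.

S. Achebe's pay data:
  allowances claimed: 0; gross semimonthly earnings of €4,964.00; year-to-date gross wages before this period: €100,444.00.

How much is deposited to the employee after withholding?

Regional Income Tax: taxable = €4,964.00
  €477.30 + 27.66% × (€4,964.00 − €3,800.00) = €477.30 + 27.66% × €1,164.00 = €799.26
Medical Insurance Levy: cap €104,568.00 − YTD €100,444.00 = €4,124.00 subject; 8% × €4,124.00 = €329.92
Disability Insurance: 1.5% × €4,964.00 = €74.46
Training Fund Levy: 1.36% × €4,964.00 = €67.51
Total withheld: €799.26 + €329.92 + €74.46 + €67.51 = €1,271.15
Net pay: €4,964.00 − €1,271.15 = €3,692.85

€3,692.85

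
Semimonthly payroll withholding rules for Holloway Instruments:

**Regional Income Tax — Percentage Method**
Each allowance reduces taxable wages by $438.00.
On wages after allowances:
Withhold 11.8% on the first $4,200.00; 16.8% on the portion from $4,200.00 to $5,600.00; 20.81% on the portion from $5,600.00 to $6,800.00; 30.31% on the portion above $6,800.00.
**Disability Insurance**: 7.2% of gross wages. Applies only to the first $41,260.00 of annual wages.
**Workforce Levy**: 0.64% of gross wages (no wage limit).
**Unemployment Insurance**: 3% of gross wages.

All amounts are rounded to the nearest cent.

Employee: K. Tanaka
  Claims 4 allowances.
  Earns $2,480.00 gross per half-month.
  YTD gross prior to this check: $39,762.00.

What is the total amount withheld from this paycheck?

$284.03

Regional Income Tax: taxable = $2,480.00 − 4×$438.00 = $728.00
  11.8% × $728.00 = $85.90
Disability Insurance: cap $41,260.00 − YTD $39,762.00 = $1,498.00 subject; 7.2% × $1,498.00 = $107.86
Workforce Levy: 0.64% × $2,480.00 = $15.87
Unemployment Insurance: 3% × $2,480.00 = $74.40
Total: $85.90 + $107.86 + $15.87 + $74.40 = $284.03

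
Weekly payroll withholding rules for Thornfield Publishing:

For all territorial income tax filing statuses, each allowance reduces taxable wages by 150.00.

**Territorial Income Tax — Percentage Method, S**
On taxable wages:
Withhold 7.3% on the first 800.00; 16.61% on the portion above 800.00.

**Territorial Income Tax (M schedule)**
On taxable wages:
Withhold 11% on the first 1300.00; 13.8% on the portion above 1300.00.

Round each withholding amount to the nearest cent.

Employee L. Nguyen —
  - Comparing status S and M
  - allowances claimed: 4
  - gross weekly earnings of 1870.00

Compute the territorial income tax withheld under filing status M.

139.70

Territorial Income Tax (M): taxable = 1870.00 − 4×150.00 = 1270.00
  11% × 1270.00 = 139.70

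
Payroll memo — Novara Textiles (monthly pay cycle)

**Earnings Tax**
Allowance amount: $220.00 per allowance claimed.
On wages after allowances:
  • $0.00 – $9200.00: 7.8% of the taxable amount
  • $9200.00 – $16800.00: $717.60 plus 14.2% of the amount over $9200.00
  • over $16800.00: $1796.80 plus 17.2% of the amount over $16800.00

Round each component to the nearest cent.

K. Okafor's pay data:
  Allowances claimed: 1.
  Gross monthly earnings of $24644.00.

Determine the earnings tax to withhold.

$3108.13

Earnings Tax: taxable = $24644.00 − 1×$220.00 = $24424.00
  $1796.80 + 17.2% × ($24424.00 − $16800.00) = $1796.80 + 17.2% × $7624.00 = $3108.13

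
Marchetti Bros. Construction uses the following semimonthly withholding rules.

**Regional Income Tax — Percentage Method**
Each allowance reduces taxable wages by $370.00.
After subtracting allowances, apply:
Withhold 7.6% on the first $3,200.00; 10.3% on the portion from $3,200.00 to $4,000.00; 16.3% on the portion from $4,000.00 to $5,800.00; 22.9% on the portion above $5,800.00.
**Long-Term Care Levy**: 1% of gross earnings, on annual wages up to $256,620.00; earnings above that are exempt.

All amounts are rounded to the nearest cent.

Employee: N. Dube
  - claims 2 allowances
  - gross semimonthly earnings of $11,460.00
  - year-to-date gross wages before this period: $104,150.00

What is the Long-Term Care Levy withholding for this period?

Long-Term Care Levy: 1% × $11,460.00 = $114.60

$114.60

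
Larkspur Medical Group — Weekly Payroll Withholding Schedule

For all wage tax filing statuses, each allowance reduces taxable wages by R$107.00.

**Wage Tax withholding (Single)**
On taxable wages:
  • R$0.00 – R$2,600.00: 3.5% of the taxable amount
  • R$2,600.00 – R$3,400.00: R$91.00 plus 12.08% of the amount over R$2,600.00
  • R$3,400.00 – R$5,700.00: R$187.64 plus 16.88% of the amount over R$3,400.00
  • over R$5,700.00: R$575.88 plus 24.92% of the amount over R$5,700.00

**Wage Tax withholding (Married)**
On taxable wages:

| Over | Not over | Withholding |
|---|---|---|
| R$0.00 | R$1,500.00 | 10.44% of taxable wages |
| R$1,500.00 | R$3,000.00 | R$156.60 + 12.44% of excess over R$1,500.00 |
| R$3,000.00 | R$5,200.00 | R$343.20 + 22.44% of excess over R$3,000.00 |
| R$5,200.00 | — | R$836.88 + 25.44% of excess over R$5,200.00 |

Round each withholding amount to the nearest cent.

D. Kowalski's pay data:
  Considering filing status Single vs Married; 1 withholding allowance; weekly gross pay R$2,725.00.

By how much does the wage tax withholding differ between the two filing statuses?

R$202.51

Wage Tax (Single): taxable = R$2,725.00 − 1×R$107.00 = R$2,618.00
  R$91.00 + 12.08% × (R$2,618.00 − R$2,600.00) = R$91.00 + 12.08% × R$18.00 = R$93.17
Wage Tax (Married): taxable = R$2,725.00 − 1×R$107.00 = R$2,618.00
  R$156.60 + 12.44% × (R$2,618.00 − R$1,500.00) = R$156.60 + 12.44% × R$1,118.00 = R$295.68
Difference: |R$93.17 − R$295.68| = R$202.51 (higher under Married)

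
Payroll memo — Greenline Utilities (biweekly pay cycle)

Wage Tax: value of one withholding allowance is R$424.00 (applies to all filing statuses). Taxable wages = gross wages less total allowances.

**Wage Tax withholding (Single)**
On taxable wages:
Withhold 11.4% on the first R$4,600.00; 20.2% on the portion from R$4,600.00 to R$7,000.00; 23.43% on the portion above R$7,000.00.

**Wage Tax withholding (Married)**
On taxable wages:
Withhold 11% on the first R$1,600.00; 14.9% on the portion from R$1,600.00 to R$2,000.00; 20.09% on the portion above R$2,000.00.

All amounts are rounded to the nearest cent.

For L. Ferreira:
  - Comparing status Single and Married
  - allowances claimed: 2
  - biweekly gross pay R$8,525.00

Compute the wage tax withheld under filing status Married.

Wage Tax (Married): taxable = R$8,525.00 − 2×R$424.00 = R$7,677.00
  R$235.60 + 20.09% × (R$7,677.00 − R$2,000.00) = R$235.60 + 20.09% × R$5,677.00 = R$1,376.11

R$1,376.11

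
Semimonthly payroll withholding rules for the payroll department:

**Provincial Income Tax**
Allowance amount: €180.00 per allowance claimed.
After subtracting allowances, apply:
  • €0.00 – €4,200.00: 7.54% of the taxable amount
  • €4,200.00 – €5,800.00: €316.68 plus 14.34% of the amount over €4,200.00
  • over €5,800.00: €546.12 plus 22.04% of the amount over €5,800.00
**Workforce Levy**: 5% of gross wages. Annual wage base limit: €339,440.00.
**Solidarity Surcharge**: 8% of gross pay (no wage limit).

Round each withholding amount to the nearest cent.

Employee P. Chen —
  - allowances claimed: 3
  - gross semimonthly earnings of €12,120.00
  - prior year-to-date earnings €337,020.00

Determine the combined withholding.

Provincial Income Tax: taxable = €12,120.00 − 3×€180.00 = €11,580.00
  €546.12 + 22.04% × (€11,580.00 − €5,800.00) = €546.12 + 22.04% × €5,780.00 = €1,820.03
Workforce Levy: cap €339,440.00 − YTD €337,020.00 = €2,420.00 subject; 5% × €2,420.00 = €121.00
Solidarity Surcharge: 8% × €12,120.00 = €969.60
Total: €1,820.03 + €121.00 + €969.60 = €2,910.63

€2,910.63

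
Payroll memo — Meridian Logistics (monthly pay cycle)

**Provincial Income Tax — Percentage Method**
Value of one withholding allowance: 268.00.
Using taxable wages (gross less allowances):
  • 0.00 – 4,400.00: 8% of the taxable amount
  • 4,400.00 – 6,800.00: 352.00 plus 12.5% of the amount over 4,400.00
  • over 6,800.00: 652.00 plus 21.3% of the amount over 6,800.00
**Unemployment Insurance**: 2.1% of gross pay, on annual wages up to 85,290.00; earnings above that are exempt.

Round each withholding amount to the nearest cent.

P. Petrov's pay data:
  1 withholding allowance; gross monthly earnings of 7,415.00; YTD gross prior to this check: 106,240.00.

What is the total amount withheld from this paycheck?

Provincial Income Tax: taxable = 7,415.00 − 1×268.00 = 7,147.00
  652.00 + 21.3% × (7,147.00 − 6,800.00) = 652.00 + 21.3% × 347.00 = 725.91
Unemployment Insurance: YTD 106,240.00 ≥ cap 85,290.00 → 0.00
Total: 725.91 + 0.00 = 725.91

725.91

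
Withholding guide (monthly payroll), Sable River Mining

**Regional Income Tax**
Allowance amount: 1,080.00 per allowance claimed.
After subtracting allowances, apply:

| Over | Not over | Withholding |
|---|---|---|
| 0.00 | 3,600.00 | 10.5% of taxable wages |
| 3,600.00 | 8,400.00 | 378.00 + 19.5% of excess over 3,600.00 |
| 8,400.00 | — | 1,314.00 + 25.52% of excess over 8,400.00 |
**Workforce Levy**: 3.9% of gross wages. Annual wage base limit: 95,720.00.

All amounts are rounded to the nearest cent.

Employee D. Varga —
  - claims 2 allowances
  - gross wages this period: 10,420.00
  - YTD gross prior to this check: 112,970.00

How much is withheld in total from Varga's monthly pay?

1,286.70

Regional Income Tax: taxable = 10,420.00 − 2×1,080.00 = 8,260.00
  378.00 + 19.5% × (8,260.00 − 3,600.00) = 378.00 + 19.5% × 4,660.00 = 1,286.70
Workforce Levy: YTD 112,970.00 ≥ cap 95,720.00 → 0.00
Total: 1,286.70 + 0.00 = 1,286.70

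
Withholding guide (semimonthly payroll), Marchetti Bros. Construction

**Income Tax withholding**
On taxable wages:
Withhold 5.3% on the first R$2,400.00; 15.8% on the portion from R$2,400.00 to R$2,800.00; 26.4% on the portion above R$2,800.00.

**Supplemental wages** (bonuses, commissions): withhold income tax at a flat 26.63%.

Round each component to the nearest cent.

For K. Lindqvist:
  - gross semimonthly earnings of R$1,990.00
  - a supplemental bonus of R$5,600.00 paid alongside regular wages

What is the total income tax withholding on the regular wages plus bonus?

R$1,596.75

Income Tax: taxable = R$1,990.00
  5.3% × R$1,990.00 = R$105.47
Supplemental (26.63% flat on bonus): 26.63% × R$5,600.00 = R$1,491.28
Total income tax: R$105.47 + R$1,491.28 = R$1,596.75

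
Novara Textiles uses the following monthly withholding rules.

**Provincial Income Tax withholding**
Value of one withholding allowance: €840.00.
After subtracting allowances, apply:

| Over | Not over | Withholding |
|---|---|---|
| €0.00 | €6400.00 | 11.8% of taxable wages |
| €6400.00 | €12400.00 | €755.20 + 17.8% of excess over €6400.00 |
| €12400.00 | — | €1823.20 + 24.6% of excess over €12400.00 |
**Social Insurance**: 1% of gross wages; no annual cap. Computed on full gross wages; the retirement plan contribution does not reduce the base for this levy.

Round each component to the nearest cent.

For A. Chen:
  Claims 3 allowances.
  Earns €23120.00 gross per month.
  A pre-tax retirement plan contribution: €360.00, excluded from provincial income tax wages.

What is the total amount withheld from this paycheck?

€3983.04

Provincial Income Tax: taxable = €23120.00 − €360.00 − 3×€840.00 = €20240.00
  €1823.20 + 24.6% × (€20240.00 − €12400.00) = €1823.20 + 24.6% × €7840.00 = €3751.84
Social Insurance: 1% × €23120.00 = €231.20
Total: €3751.84 + €231.20 = €3983.04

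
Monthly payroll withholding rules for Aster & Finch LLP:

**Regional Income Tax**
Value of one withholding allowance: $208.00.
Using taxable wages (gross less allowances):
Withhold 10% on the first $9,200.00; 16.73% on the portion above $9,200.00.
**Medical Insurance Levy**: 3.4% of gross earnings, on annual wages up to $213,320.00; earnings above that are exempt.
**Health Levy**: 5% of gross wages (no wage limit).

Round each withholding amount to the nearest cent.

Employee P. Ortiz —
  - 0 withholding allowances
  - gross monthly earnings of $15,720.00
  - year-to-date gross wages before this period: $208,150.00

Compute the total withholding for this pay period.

$2,972.58

Regional Income Tax: taxable = $15,720.00
  $920.00 + 16.73% × ($15,720.00 − $9,200.00) = $920.00 + 16.73% × $6,520.00 = $2,010.80
Medical Insurance Levy: cap $213,320.00 − YTD $208,150.00 = $5,170.00 subject; 3.4% × $5,170.00 = $175.78
Health Levy: 5% × $15,720.00 = $786.00
Total: $2,010.80 + $175.78 + $786.00 = $2,972.58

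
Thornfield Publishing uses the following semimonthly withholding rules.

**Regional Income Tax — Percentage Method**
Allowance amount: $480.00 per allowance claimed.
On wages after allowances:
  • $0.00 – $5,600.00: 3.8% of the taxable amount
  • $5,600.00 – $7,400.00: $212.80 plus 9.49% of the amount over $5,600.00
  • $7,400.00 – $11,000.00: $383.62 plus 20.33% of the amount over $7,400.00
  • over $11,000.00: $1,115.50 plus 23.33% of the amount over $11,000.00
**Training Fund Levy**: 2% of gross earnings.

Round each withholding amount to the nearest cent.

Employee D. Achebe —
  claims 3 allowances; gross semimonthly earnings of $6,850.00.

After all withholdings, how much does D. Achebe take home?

$6,507.42

Regional Income Tax: taxable = $6,850.00 − 3×$480.00 = $5,410.00
  3.8% × $5,410.00 = $205.58
Training Fund Levy: 2% × $6,850.00 = $137.00
Total withheld: $205.58 + $137.00 = $342.58
Net pay: $6,850.00 − $342.58 = $6,507.42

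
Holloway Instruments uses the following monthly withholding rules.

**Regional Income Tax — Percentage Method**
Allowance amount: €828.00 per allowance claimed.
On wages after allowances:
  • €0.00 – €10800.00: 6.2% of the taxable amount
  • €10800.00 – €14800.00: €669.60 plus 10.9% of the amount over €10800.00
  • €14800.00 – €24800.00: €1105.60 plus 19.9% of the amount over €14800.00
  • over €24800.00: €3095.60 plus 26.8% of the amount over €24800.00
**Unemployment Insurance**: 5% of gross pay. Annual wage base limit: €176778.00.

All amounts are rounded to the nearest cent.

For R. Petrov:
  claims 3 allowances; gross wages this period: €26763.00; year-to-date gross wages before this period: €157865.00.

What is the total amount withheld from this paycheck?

Regional Income Tax: taxable = €26763.00 − 3×€828.00 = €24279.00
  €1105.60 + 19.9% × (€24279.00 − €14800.00) = €1105.60 + 19.9% × €9479.00 = €2991.92
Unemployment Insurance: cap €176778.00 − YTD €157865.00 = €18913.00 subject; 5% × €18913.00 = €945.65
Total: €2991.92 + €945.65 = €3937.57

€3937.57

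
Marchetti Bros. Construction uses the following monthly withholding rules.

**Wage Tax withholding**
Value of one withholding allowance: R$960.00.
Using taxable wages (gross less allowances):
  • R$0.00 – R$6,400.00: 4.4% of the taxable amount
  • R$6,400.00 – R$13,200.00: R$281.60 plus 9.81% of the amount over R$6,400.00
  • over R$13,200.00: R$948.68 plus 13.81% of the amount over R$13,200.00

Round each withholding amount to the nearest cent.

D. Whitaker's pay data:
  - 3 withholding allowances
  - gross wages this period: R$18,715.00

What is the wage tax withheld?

R$1,312.57

Wage Tax: taxable = R$18,715.00 − 3×R$960.00 = R$15,835.00
  R$948.68 + 13.81% × (R$15,835.00 − R$13,200.00) = R$948.68 + 13.81% × R$2,635.00 = R$1,312.57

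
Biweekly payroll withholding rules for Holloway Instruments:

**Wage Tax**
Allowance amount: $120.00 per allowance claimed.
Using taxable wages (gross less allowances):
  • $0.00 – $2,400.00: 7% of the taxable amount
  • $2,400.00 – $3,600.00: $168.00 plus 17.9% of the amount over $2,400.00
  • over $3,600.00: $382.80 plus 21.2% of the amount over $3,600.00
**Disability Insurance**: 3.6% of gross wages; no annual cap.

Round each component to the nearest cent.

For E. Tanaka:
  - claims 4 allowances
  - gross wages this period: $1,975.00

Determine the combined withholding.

Wage Tax: taxable = $1,975.00 − 4×$120.00 = $1,495.00
  7% × $1,495.00 = $104.65
Disability Insurance: 3.6% × $1,975.00 = $71.10
Total: $104.65 + $71.10 = $175.75

$175.75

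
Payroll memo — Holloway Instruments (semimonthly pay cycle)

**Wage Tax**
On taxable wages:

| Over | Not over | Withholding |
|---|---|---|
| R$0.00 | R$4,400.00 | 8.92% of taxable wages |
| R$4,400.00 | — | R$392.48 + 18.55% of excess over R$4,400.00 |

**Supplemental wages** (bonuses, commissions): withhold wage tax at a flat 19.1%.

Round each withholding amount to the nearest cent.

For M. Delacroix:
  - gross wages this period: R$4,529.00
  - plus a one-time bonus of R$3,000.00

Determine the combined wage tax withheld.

Wage Tax: taxable = R$4,529.00
  R$392.48 + 18.55% × (R$4,529.00 − R$4,400.00) = R$392.48 + 18.55% × R$129.00 = R$416.41
Supplemental (19.1% flat on bonus): 19.1% × R$3,000.00 = R$573.00
Total wage tax: R$416.41 + R$573.00 = R$989.41

R$989.41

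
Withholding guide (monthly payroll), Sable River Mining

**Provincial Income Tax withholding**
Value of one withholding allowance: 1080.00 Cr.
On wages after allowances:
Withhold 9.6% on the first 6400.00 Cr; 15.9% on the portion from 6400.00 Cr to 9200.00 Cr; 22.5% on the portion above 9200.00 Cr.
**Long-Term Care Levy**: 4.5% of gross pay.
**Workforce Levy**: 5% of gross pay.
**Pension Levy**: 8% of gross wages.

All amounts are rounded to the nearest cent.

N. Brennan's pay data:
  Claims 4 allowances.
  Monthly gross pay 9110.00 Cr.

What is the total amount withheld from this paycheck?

Provincial Income Tax: taxable = 9110.00 Cr − 4×1080.00 Cr = 4790.00 Cr
  9.6% × 4790.00 Cr = 459.84 Cr
Long-Term Care Levy: 4.5% × 9110.00 Cr = 409.95 Cr
Workforce Levy: 5% × 9110.00 Cr = 455.50 Cr
Pension Levy: 8% × 9110.00 Cr = 728.80 Cr
Total: 459.84 Cr + 409.95 Cr + 455.50 Cr + 728.80 Cr = 2054.09 Cr

2054.09 Cr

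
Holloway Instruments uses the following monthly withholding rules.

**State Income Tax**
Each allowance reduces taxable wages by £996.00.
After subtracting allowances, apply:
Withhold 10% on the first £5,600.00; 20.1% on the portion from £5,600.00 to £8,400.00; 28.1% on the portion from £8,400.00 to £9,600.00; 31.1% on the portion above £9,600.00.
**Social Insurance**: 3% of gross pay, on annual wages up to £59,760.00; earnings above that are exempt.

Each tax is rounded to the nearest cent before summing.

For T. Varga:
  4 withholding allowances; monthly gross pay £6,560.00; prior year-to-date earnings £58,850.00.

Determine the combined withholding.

£284.90

State Income Tax: taxable = £6,560.00 − 4×£996.00 = £2,576.00
  10% × £2,576.00 = £257.60
Social Insurance: cap £59,760.00 − YTD £58,850.00 = £910.00 subject; 3% × £910.00 = £27.30
Total: £257.60 + £27.30 = £284.90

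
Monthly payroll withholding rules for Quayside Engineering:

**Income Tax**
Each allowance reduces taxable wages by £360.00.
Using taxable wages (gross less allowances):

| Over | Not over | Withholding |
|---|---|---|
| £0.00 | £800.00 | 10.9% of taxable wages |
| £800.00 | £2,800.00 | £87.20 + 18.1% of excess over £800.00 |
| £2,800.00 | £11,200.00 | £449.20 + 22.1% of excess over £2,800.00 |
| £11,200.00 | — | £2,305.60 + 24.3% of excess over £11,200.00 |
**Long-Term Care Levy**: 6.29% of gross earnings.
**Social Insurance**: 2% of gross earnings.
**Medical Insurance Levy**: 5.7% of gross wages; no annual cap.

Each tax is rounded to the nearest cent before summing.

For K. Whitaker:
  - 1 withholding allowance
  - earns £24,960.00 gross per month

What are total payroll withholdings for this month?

Income Tax: taxable = £24,960.00 − 1×£360.00 = £24,600.00
  £2,305.60 + 24.3% × (£24,600.00 − £11,200.00) = £2,305.60 + 24.3% × £13,400.00 = £5,561.80
Long-Term Care Levy: 6.29% × £24,960.00 = £1,569.98
Social Insurance: 2% × £24,960.00 = £499.20
Medical Insurance Levy: 5.7% × £24,960.00 = £1,422.72
Total: £5,561.80 + £1,569.98 + £499.20 + £1,422.72 = £9,053.70

£9,053.70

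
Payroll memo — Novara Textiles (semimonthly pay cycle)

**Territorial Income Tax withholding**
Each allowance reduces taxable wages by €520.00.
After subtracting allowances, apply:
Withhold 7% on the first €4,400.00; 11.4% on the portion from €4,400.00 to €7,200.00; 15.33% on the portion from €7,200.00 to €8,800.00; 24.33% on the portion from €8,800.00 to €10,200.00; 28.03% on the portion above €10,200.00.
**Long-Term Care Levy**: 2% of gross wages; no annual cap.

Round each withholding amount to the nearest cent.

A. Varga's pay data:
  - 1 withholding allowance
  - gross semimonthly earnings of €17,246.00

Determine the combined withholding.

Territorial Income Tax: taxable = €17,246.00 − 1×€520.00 = €16,726.00
  €1,213.10 + 28.03% × (€16,726.00 − €10,200.00) = €1,213.10 + 28.03% × €6,526.00 = €3,042.34
Long-Term Care Levy: 2% × €17,246.00 = €344.92
Total: €3,042.34 + €344.92 = €3,387.26

€3,387.26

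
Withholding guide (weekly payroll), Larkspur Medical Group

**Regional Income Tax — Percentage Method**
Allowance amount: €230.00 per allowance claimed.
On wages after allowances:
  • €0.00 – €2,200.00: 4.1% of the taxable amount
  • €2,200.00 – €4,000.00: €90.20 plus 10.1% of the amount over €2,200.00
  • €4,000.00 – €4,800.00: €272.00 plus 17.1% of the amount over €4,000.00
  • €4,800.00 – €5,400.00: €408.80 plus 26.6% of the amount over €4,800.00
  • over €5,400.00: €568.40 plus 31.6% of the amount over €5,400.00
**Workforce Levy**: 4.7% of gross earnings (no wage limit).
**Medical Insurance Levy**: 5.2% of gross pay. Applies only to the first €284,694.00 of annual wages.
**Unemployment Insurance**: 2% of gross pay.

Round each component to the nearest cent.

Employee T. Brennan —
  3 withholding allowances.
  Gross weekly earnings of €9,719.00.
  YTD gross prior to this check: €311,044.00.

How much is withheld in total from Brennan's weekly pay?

Regional Income Tax: taxable = €9,719.00 − 3×€230.00 = €9,029.00
  €568.40 + 31.6% × (€9,029.00 − €5,400.00) = €568.40 + 31.6% × €3,629.00 = €1,715.16
Workforce Levy: 4.7% × €9,719.00 = €456.79
Medical Insurance Levy: YTD €311,044.00 ≥ cap €284,694.00 → €0.00
Unemployment Insurance: 2% × €9,719.00 = €194.38
Total: €1,715.16 + €456.79 + €0.00 + €194.38 = €2,366.33

€2,366.33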